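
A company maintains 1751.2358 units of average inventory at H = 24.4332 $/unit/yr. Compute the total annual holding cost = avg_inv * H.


Cost = 1751.2358 * 24.4332 = 42788.2945

42788.2945 $/yr


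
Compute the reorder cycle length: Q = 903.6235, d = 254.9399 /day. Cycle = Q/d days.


Cycle = 903.6235 / 254.9399 = 3.5445

3.5445 days


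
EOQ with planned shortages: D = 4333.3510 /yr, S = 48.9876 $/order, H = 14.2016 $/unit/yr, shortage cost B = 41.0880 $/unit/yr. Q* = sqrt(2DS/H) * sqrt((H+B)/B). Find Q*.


sqrt(2DS/H) = 172.9025
sqrt((H+B)/B) = 1.1600
Q* = 172.9025 * 1.1600 = 200.5698

200.5698 units


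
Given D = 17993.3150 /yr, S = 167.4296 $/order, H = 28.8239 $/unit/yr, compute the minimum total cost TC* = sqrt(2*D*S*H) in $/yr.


2*D*S*H = 173670542.4348
TC* = sqrt(173670542.4348) = 13178.4120

13178.4120 $/yr


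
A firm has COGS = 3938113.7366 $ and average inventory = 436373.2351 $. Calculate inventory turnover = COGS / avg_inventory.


Turnover = 3938113.7366 / 436373.2351 = 9.0246

9.0246


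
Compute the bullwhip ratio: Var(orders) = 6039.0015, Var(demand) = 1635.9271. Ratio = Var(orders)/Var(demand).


BW = 6039.0015 / 1635.9271 = 3.6915

3.6915


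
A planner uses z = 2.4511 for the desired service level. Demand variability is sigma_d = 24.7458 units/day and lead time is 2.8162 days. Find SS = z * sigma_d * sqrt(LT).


sqrt(LT) = sqrt(2.8162) = 1.6782
SS = 2.4511 * 24.7458 * 1.6782 = 101.7875

101.7875 units


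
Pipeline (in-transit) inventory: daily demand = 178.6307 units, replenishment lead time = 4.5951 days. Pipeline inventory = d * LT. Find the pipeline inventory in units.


Pipeline = 178.6307 * 4.5951 = 820.8259

820.8259 units


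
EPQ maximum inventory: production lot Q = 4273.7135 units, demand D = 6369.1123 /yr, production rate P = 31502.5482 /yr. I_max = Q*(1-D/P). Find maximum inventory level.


D/P = 0.2022
1 - D/P = 0.7978
I_max = 4273.7135 * 0.7978 = 3409.6640

3409.6640 units


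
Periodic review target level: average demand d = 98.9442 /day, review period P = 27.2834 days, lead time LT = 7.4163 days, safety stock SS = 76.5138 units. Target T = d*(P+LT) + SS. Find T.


P + LT = 34.6997
d*(P+LT) = 98.9442 * 34.6997 = 3433.3341
T = 3433.3341 + 76.5138 = 3509.8479

3509.8479 units


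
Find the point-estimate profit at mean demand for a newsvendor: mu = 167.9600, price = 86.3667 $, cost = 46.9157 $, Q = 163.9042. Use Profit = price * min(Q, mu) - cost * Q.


Sales at mu = min(163.9042, 167.9600) = 163.9042
Revenue = 86.3667 * 163.9042 = 14155.8649
Total cost = 46.9157 * 163.9042 = 7689.6803
Profit = 14155.8649 - 7689.6803 = 6466.1846

6466.1846 $


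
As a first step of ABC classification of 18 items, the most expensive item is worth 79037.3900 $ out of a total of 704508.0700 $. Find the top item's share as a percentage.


Top item = 79037.3900
Total = 704508.0700
Percentage = 79037.3900 / 704508.0700 * 100 = 11.2188

11.2188%


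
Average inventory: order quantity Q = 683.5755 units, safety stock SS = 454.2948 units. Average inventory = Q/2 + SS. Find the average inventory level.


Q/2 = 341.7878
Avg = 341.7878 + 454.2948 = 796.0826

796.0826 units


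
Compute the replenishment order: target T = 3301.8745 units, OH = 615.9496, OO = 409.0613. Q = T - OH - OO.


Inventory position = OH + OO = 615.9496 + 409.0613 = 1025.0109
Q = 3301.8745 - 1025.0109 = 2276.8636

2276.8636 units


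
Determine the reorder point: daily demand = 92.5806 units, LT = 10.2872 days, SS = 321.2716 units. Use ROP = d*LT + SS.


d*LT = 92.5806 * 10.2872 = 952.3951
ROP = 952.3951 + 321.2716 = 1273.6667

1273.6667 units


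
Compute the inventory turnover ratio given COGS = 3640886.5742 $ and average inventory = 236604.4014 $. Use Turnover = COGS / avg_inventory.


Turnover = 3640886.5742 / 236604.4014 = 15.3881

15.3881


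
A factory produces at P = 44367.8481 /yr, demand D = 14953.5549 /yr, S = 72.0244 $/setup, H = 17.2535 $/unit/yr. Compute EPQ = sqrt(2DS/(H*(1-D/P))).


1 - D/P = 1 - 0.3370 = 0.6630
H*(1-D/P) = 11.4385
2DS = 2154041.6391
EPQ = sqrt(188315.8324) = 433.9537

433.9537 units


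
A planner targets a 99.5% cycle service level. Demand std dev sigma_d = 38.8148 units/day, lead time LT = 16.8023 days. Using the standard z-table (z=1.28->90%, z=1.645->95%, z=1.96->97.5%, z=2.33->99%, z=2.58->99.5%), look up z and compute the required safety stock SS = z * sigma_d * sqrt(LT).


From the table, SL = 99.5% corresponds to z = 2.58
sqrt(LT) = sqrt(16.8023) = 4.0991
SS = 2.58 * 38.8148 * 4.0991 = 410.4889

410.4889 units


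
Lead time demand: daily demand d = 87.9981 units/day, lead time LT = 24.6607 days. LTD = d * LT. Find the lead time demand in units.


LTD = 87.9981 * 24.6607 = 2170.0947

2170.0947 units


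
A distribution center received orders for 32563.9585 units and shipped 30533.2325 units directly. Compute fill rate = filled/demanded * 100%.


FR = 30533.2325 / 32563.9585 * 100 = 93.7639

93.7639%


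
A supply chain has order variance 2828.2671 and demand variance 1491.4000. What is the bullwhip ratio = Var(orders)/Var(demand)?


BW = 2828.2671 / 1491.4000 = 1.8964

1.8964


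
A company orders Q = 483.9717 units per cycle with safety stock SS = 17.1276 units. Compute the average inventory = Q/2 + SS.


Q/2 = 241.9858
Avg = 241.9858 + 17.1276 = 259.1135

259.1135 units


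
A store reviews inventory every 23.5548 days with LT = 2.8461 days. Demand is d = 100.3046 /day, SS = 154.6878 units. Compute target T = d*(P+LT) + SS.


P + LT = 26.4009
d*(P+LT) = 100.3046 * 26.4009 = 2648.1317
T = 2648.1317 + 154.6878 = 2802.8195

2802.8195 units


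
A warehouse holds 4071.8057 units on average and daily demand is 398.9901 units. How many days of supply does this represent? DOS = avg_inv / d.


DOS = 4071.8057 / 398.9901 = 10.2053

10.2053 days


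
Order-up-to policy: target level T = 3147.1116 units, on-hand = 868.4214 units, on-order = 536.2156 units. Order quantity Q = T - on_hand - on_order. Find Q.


Inventory position = OH + OO = 868.4214 + 536.2156 = 1404.6370
Q = 3147.1116 - 1404.6370 = 1742.4746

1742.4746 units


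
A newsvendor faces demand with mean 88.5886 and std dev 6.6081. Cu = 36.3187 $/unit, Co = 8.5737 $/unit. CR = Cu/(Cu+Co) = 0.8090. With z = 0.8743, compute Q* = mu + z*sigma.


CR = Cu/(Cu+Co) = 36.3187/(36.3187+8.5737) = 0.8090
z = 0.8743
Q* = 88.5886 + 0.8743 * 6.6081 = 94.3661

94.3661 units


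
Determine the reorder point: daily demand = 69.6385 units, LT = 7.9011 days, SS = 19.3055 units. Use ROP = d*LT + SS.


d*LT = 69.6385 * 7.9011 = 550.2208
ROP = 550.2208 + 19.3055 = 569.5263

569.5263 units


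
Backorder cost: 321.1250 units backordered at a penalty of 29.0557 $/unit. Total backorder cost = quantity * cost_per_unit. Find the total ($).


Total = 321.1250 * 29.0557 = 9330.5117

9330.5117 $


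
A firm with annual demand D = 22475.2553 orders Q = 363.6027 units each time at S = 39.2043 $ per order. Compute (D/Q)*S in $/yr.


Number of orders = D/Q = 61.8127
Cost = 61.8127 * 39.2043 = 2423.3226

2423.3226 $/yr


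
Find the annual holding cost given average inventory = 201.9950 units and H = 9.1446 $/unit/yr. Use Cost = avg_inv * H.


Cost = 201.9950 * 9.1446 = 1847.1635

1847.1635 $/yr


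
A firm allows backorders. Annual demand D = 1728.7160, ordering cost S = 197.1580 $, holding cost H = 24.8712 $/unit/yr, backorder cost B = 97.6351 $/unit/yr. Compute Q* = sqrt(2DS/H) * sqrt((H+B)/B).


sqrt(2DS/H) = 165.5525
sqrt((H+B)/B) = 1.1202
Q* = 165.5525 * 1.1202 = 185.4436

185.4436 units


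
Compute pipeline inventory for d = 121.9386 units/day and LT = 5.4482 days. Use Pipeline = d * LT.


Pipeline = 121.9386 * 5.4482 = 664.3459

664.3459 units


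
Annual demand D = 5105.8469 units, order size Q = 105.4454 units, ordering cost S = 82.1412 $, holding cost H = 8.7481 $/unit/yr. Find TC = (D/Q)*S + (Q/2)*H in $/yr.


Ordering cost = D*S/Q = 3977.4176
Holding cost = Q*H/2 = 461.2235
TC = 3977.4176 + 461.2235 = 4438.6411

4438.6411 $/yr


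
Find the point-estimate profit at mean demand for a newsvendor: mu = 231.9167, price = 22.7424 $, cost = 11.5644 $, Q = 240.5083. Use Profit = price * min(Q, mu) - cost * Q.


Sales at mu = min(240.5083, 231.9167) = 231.9167
Revenue = 22.7424 * 231.9167 = 5274.3424
Total cost = 11.5644 * 240.5083 = 2781.3342
Profit = 5274.3424 - 2781.3342 = 2493.0082

2493.0082 $


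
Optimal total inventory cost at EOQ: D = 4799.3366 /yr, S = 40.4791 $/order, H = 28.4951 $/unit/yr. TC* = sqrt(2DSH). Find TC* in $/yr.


2*D*S*H = 11071647.2177
TC* = sqrt(11071647.2177) = 3327.4085

3327.4085 $/yr


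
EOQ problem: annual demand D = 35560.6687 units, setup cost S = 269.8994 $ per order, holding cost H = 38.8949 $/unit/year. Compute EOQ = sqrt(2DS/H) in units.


2*D*S = 2 * 35560.6687 * 269.8994 = 19195606.2915
2*D*S/H = 493525.0198
EOQ = sqrt(493525.0198) = 702.5134

702.5134 units


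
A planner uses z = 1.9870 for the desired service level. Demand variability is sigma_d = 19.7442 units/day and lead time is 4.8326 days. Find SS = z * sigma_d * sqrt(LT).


sqrt(LT) = sqrt(4.8326) = 2.1983
SS = 1.9870 * 19.7442 * 2.1983 = 86.2438

86.2438 units


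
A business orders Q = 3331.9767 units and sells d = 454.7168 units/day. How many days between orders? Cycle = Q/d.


Cycle = 3331.9767 / 454.7168 = 7.3276

7.3276 days


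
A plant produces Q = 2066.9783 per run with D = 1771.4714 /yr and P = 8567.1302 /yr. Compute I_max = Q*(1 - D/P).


D/P = 0.2068
1 - D/P = 0.7932
I_max = 2066.9783 * 0.7932 = 1639.5781

1639.5781 units


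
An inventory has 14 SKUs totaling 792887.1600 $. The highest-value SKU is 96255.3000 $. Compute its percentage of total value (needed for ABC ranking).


Top item = 96255.3000
Total = 792887.1600
Percentage = 96255.3000 / 792887.1600 * 100 = 12.1398

12.1398%


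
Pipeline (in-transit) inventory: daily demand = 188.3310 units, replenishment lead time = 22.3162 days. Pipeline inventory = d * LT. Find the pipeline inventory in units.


Pipeline = 188.3310 * 22.3162 = 4202.8323

4202.8323 units


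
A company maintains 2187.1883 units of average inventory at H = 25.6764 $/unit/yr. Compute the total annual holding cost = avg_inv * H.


Cost = 2187.1883 * 25.6764 = 56159.1217

56159.1217 $/yr


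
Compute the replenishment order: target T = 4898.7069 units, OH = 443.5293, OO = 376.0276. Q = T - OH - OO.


Inventory position = OH + OO = 443.5293 + 376.0276 = 819.5569
Q = 4898.7069 - 819.5569 = 4079.1500

4079.1500 units


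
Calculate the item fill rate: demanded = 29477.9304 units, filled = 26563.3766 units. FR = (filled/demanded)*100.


FR = 26563.3766 / 29477.9304 * 100 = 90.1128

90.1128%


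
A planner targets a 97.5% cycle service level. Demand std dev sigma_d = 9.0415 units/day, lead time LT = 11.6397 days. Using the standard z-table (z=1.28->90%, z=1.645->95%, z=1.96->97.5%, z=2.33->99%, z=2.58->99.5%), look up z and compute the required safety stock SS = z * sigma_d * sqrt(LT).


From the table, SL = 97.5% corresponds to z = 1.96
sqrt(LT) = sqrt(11.6397) = 3.4117
SS = 1.96 * 9.0415 * 3.4117 = 60.4599

60.4599 units


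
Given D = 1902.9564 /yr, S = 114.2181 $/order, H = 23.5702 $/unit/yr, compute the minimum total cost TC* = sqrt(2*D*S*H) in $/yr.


2*D*S*H = 10246063.2562
TC* = sqrt(10246063.2562) = 3200.9472

3200.9472 $/yr


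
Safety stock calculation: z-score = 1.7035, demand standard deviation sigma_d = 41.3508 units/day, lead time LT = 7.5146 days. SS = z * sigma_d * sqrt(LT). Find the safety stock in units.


sqrt(LT) = sqrt(7.5146) = 2.7413
SS = 1.7035 * 41.3508 * 2.7413 = 193.0985

193.0985 units


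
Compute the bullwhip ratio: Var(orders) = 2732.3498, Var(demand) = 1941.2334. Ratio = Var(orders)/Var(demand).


BW = 2732.3498 / 1941.2334 = 1.4075

1.4075


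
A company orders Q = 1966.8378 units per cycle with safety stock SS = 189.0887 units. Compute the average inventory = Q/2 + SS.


Q/2 = 983.4189
Avg = 983.4189 + 189.0887 = 1172.5076

1172.5076 units


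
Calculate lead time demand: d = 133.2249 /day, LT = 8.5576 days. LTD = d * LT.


LTD = 133.2249 * 8.5576 = 1140.0854

1140.0854 units


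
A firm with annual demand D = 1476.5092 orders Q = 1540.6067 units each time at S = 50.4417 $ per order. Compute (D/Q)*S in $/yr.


Number of orders = D/Q = 0.9584
Cost = 0.9584 * 50.4417 = 48.3431

48.3431 $/yr


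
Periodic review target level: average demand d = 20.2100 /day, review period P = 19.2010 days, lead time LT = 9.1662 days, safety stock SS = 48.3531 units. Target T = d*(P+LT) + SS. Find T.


P + LT = 28.3672
d*(P+LT) = 20.2100 * 28.3672 = 573.3011
T = 573.3011 + 48.3531 = 621.6542

621.6542 units


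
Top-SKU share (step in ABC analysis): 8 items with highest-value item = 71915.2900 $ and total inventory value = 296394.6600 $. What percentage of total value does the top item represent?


Top item = 71915.2900
Total = 296394.6600
Percentage = 71915.2900 / 296394.6600 * 100 = 24.2634

24.2634%


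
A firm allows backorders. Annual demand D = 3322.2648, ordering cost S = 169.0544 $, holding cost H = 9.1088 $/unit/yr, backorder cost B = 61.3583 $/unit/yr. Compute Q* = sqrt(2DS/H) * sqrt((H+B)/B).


sqrt(2DS/H) = 351.1679
sqrt((H+B)/B) = 1.0717
Q* = 351.1679 * 1.0717 = 376.3321

376.3321 units


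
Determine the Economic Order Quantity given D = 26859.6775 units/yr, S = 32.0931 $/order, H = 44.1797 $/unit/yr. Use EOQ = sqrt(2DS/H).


2*D*S = 2 * 26859.6775 * 32.0931 = 1724020.6320
2*D*S/H = 39022.9140
EOQ = sqrt(39022.9140) = 197.5422

197.5422 units


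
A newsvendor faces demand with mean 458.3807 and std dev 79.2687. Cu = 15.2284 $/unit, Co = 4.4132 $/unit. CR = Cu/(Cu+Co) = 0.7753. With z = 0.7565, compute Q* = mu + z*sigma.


CR = Cu/(Cu+Co) = 15.2284/(15.2284+4.4132) = 0.7753
z = 0.7565
Q* = 458.3807 + 0.7565 * 79.2687 = 518.3475

518.3475 units


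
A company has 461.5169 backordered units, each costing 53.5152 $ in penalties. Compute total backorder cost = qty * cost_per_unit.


Total = 461.5169 * 53.5152 = 24698.1692

24698.1692 $


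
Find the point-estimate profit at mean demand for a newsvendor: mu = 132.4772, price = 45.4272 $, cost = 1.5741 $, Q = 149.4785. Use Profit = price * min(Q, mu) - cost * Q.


Sales at mu = min(149.4785, 132.4772) = 132.4772
Revenue = 45.4272 * 132.4772 = 6018.0683
Total cost = 1.5741 * 149.4785 = 235.2941
Profit = 6018.0683 - 235.2941 = 5782.7742

5782.7742 $


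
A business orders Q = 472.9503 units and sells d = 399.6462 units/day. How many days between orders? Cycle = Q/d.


Cycle = 472.9503 / 399.6462 = 1.1834

1.1834 days


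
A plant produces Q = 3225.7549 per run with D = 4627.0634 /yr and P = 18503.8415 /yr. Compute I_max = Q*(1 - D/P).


D/P = 0.2501
1 - D/P = 0.7499
I_max = 3225.7549 * 0.7499 = 2419.1239

2419.1239 units


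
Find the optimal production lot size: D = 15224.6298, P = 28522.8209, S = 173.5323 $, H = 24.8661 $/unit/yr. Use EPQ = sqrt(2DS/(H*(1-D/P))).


1 - D/P = 1 - 0.5338 = 0.4662
H*(1-D/P) = 11.5933
2DS = 5283930.0517
EPQ = sqrt(455773.7296) = 675.1102

675.1102 units


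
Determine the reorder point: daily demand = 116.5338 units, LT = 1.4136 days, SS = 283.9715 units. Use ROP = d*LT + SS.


d*LT = 116.5338 * 1.4136 = 164.7322
ROP = 164.7322 + 283.9715 = 448.7037

448.7037 units


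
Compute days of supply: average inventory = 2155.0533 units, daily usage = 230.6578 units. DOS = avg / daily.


DOS = 2155.0533 / 230.6578 = 9.3431

9.3431 days


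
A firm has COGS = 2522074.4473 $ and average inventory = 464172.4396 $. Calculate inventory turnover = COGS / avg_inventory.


Turnover = 2522074.4473 / 464172.4396 = 5.4335

5.4335


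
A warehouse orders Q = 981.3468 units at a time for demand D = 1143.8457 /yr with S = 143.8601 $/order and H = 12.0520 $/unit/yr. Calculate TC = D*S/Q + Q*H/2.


Ordering cost = D*S/Q = 167.6816
Holding cost = Q*H/2 = 5913.5958
TC = 167.6816 + 5913.5958 = 6081.2774

6081.2774 $/yr


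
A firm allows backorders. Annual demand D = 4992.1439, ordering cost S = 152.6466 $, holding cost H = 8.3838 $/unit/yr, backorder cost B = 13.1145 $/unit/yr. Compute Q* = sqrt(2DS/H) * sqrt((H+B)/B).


sqrt(2DS/H) = 426.3651
sqrt((H+B)/B) = 1.2803
Q* = 426.3651 * 1.2803 = 545.8934

545.8934 units


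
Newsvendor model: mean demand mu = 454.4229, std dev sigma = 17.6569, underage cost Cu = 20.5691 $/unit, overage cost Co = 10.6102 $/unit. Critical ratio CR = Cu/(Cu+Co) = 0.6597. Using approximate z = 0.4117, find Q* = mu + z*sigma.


CR = Cu/(Cu+Co) = 20.5691/(20.5691+10.6102) = 0.6597
z = 0.4117
Q* = 454.4229 + 0.4117 * 17.6569 = 461.6922

461.6922 units


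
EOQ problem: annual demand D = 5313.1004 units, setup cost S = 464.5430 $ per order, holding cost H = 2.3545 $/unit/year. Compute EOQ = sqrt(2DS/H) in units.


2*D*S = 2 * 5313.1004 * 464.5430 = 4936327.1982
2*D*S/H = 2096550.0948
EOQ = sqrt(2096550.0948) = 1447.9469

1447.9469 units


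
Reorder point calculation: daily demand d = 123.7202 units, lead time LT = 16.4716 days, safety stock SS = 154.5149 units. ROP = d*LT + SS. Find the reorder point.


d*LT = 123.7202 * 16.4716 = 2037.8696
ROP = 2037.8696 + 154.5149 = 2192.3845

2192.3845 units


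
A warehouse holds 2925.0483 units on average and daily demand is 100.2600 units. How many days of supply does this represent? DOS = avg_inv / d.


DOS = 2925.0483 / 100.2600 = 29.1746

29.1746 days


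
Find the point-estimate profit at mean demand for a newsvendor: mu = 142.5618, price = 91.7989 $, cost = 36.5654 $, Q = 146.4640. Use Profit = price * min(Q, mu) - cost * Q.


Sales at mu = min(146.4640, 142.5618) = 142.5618
Revenue = 91.7989 * 142.5618 = 13087.0164
Total cost = 36.5654 * 146.4640 = 5355.5147
Profit = 13087.0164 - 5355.5147 = 7731.5017

7731.5017 $


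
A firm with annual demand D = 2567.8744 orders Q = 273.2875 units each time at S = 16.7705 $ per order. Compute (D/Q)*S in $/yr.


Number of orders = D/Q = 9.3962
Cost = 9.3962 * 16.7705 = 157.5796

157.5796 $/yr


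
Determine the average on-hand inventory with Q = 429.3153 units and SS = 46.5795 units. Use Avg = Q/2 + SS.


Q/2 = 214.6576
Avg = 214.6576 + 46.5795 = 261.2371

261.2371 units


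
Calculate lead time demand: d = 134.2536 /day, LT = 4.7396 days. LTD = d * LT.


LTD = 134.2536 * 4.7396 = 636.3084

636.3084 units


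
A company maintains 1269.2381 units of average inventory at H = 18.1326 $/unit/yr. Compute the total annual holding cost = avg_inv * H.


Cost = 1269.2381 * 18.1326 = 23014.5868

23014.5868 $/yr


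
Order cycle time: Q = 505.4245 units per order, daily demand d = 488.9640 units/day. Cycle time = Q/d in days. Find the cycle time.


Cycle = 505.4245 / 488.9640 = 1.0337

1.0337 days


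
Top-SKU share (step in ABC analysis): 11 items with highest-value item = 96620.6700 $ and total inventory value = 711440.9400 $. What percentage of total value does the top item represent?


Top item = 96620.6700
Total = 711440.9400
Percentage = 96620.6700 / 711440.9400 * 100 = 13.5810

13.5810%


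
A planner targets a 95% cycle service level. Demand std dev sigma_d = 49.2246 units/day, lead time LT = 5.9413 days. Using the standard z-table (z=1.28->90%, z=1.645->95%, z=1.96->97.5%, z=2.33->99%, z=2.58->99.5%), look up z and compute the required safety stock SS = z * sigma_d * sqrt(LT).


From the table, SL = 95% corresponds to z = 1.645
sqrt(LT) = sqrt(5.9413) = 2.4375
SS = 1.645 * 49.2246 * 2.4375 = 197.3735

197.3735 units


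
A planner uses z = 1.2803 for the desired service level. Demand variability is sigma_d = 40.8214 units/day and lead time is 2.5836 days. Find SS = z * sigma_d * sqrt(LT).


sqrt(LT) = sqrt(2.5836) = 1.6074
SS = 1.2803 * 40.8214 * 1.6074 = 84.0064

84.0064 units


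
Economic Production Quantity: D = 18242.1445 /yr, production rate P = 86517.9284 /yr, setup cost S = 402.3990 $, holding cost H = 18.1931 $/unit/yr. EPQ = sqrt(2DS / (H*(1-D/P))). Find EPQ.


1 - D/P = 1 - 0.2108 = 0.7892
H*(1-D/P) = 14.3571
2DS = 14681241.4093
EPQ = sqrt(1022575.7521) = 1011.2249

1011.2249 units


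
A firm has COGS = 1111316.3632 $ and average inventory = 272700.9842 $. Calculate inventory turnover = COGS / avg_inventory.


Turnover = 1111316.3632 / 272700.9842 = 4.0752

4.0752


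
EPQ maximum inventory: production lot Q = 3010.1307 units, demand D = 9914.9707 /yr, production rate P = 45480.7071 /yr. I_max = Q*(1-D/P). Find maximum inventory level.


D/P = 0.2180
1 - D/P = 0.7820
I_max = 3010.1307 * 0.7820 = 2353.9105

2353.9105 units


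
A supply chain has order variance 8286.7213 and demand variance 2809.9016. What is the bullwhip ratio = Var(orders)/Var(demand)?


BW = 8286.7213 / 2809.9016 = 2.9491

2.9491


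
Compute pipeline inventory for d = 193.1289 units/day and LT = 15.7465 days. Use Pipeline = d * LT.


Pipeline = 193.1289 * 15.7465 = 3041.1042

3041.1042 units


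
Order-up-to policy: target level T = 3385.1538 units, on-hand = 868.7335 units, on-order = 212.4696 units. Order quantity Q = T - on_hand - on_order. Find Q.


Inventory position = OH + OO = 868.7335 + 212.4696 = 1081.2031
Q = 3385.1538 - 1081.2031 = 2303.9507

2303.9507 units


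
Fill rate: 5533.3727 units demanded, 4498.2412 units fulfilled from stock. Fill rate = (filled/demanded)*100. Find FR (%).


FR = 4498.2412 / 5533.3727 * 100 = 81.2929

81.2929%


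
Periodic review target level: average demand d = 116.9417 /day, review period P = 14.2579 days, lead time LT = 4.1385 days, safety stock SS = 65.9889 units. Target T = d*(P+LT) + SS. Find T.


P + LT = 18.3964
d*(P+LT) = 116.9417 * 18.3964 = 2151.3063
T = 2151.3063 + 65.9889 = 2217.2952

2217.2952 units


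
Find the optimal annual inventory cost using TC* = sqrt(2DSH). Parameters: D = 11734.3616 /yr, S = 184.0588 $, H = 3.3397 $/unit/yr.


2*D*S*H = 14426251.7118
TC* = sqrt(14426251.7118) = 3798.1906

3798.1906 $/yr


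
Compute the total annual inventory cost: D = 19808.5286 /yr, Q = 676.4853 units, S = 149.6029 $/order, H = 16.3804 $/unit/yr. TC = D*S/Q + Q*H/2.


Ordering cost = D*S/Q = 4380.6027
Holding cost = Q*H/2 = 5540.5499
TC = 4380.6027 + 5540.5499 = 9921.1526

9921.1526 $/yr


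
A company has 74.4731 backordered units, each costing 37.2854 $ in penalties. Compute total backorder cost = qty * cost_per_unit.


Total = 74.4731 * 37.2854 = 2776.7593

2776.7593 $


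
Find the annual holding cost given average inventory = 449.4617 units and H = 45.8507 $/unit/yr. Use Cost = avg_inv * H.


Cost = 449.4617 * 45.8507 = 20608.1336

20608.1336 $/yr


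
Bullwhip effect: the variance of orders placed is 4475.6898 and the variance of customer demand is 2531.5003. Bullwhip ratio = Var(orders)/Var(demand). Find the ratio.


BW = 4475.6898 / 2531.5003 = 1.7680

1.7680


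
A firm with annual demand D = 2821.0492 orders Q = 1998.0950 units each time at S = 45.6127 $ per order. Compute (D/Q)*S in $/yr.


Number of orders = D/Q = 1.4119
Cost = 1.4119 * 45.6127 = 64.3992

64.3992 $/yr


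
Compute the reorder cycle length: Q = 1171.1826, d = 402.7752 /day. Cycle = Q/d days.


Cycle = 1171.1826 / 402.7752 = 2.9078

2.9078 days


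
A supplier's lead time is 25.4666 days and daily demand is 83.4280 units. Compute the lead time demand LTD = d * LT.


LTD = 83.4280 * 25.4666 = 2124.6275

2124.6275 units


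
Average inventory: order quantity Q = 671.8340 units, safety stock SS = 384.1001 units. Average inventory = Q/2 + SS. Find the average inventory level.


Q/2 = 335.9170
Avg = 335.9170 + 384.1001 = 720.0171

720.0171 units


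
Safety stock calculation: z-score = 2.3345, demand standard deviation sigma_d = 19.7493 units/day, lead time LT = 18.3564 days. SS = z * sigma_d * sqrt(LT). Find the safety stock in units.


sqrt(LT) = sqrt(18.3564) = 4.2844
SS = 2.3345 * 19.7493 * 4.2844 = 197.5329

197.5329 units


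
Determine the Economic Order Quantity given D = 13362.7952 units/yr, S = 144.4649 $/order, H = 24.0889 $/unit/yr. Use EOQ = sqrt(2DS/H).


2*D*S = 2 * 13362.7952 * 144.4649 = 3860909.7446
2*D*S/H = 160277.5446
EOQ = sqrt(160277.5446) = 400.3468

400.3468 units


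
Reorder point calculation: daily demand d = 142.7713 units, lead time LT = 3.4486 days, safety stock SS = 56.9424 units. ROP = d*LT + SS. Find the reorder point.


d*LT = 142.7713 * 3.4486 = 492.3611
ROP = 492.3611 + 56.9424 = 549.3035

549.3035 units


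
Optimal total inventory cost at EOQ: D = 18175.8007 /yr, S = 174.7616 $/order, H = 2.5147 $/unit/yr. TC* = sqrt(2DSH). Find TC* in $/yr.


2*D*S*H = 15975547.1592
TC* = sqrt(15975547.1592) = 3996.9422

3996.9422 $/yr


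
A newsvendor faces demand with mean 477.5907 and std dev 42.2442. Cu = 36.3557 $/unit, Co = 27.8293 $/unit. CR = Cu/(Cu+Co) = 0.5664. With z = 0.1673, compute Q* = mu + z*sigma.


CR = Cu/(Cu+Co) = 36.3557/(36.3557+27.8293) = 0.5664
z = 0.1673
Q* = 477.5907 + 0.1673 * 42.2442 = 484.6582

484.6582 units


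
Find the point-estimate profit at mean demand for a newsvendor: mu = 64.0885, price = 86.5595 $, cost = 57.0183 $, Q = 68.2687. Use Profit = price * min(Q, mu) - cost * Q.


Sales at mu = min(68.2687, 64.0885) = 64.0885
Revenue = 86.5595 * 64.0885 = 5547.4685
Total cost = 57.0183 * 68.2687 = 3892.5652
Profit = 5547.4685 - 3892.5652 = 1654.9033

1654.9033 $


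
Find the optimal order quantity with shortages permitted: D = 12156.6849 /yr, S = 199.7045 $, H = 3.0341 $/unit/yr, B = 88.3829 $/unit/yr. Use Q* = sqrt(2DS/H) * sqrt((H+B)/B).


sqrt(2DS/H) = 1265.0321
sqrt((H+B)/B) = 1.0170
Q* = 1265.0321 * 1.0170 = 1286.5626

1286.5626 units


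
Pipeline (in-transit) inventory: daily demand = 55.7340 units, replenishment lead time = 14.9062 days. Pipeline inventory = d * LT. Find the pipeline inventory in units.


Pipeline = 55.7340 * 14.9062 = 830.7822

830.7822 units


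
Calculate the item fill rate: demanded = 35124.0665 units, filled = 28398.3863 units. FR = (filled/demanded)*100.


FR = 28398.3863 / 35124.0665 * 100 = 80.8516

80.8516%


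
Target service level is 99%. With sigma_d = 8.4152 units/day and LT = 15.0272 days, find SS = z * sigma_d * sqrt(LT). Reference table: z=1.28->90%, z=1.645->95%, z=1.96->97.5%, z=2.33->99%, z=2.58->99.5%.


From the table, SL = 99% corresponds to z = 2.33
sqrt(LT) = sqrt(15.0272) = 3.8765
SS = 2.33 * 8.4152 * 3.8765 = 76.0080

76.0080 units


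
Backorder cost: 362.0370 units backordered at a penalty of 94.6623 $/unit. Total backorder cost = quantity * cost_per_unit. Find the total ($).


Total = 362.0370 * 94.6623 = 34271.2551

34271.2551 $


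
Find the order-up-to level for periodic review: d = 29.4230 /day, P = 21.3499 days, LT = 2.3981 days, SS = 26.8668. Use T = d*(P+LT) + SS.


P + LT = 23.7480
d*(P+LT) = 29.4230 * 23.7480 = 698.7374
T = 698.7374 + 26.8668 = 725.6042

725.6042 units


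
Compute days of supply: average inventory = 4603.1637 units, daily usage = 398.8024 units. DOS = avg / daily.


DOS = 4603.1637 / 398.8024 = 11.5425

11.5425 days


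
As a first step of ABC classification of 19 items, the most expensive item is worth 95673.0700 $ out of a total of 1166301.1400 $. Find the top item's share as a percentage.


Top item = 95673.0700
Total = 1166301.1400
Percentage = 95673.0700 / 1166301.1400 * 100 = 8.2031

8.2031%


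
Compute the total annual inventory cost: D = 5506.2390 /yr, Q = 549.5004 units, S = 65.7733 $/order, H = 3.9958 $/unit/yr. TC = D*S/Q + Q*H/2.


Ordering cost = D*S/Q = 659.0778
Holding cost = Q*H/2 = 1097.8468
TC = 659.0778 + 1097.8468 = 1756.9246

1756.9246 $/yr


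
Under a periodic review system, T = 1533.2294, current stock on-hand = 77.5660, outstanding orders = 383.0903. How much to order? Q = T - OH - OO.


Inventory position = OH + OO = 77.5660 + 383.0903 = 460.6563
Q = 1533.2294 - 460.6563 = 1072.5731

1072.5731 units


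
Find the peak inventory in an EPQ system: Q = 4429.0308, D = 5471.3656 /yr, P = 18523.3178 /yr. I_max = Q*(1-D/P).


D/P = 0.2954
1 - D/P = 0.7046
I_max = 4429.0308 * 0.7046 = 3120.7961

3120.7961 units


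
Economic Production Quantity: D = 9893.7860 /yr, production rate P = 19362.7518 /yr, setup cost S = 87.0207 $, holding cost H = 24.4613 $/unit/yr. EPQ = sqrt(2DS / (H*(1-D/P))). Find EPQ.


1 - D/P = 1 - 0.5110 = 0.4890
H*(1-D/P) = 11.9623
2DS = 1721928.3667
EPQ = sqrt(143946.1578) = 379.4024

379.4024 units


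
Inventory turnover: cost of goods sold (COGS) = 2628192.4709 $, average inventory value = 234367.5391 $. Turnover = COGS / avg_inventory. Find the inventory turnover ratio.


Turnover = 2628192.4709 / 234367.5391 = 11.2140

11.2140


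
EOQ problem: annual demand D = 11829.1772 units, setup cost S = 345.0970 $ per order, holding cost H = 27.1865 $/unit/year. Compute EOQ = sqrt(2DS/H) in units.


2*D*S = 2 * 11829.1772 * 345.0970 = 8164427.1284
2*D*S/H = 300311.8139
EOQ = sqrt(300311.8139) = 548.0071

548.0071 units


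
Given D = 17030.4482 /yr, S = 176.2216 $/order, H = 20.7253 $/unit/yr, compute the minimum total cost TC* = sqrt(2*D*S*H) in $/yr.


2*D*S*H = 124398756.5048
TC* = sqrt(124398756.5048) = 11153.4190

11153.4190 $/yr


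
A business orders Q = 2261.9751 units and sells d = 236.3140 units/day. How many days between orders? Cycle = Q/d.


Cycle = 2261.9751 / 236.3140 = 9.5719

9.5719 days


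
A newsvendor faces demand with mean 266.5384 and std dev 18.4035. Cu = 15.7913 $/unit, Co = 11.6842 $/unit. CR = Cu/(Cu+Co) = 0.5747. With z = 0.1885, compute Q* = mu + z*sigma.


CR = Cu/(Cu+Co) = 15.7913/(15.7913+11.6842) = 0.5747
z = 0.1885
Q* = 266.5384 + 0.1885 * 18.4035 = 270.0075

270.0075 units


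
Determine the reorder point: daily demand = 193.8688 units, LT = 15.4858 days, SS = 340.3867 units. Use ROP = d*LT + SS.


d*LT = 193.8688 * 15.4858 = 3002.2135
ROP = 3002.2135 + 340.3867 = 3342.6002

3342.6002 units


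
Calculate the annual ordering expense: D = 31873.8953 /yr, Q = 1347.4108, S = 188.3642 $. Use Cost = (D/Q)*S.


Number of orders = D/Q = 23.6557
Cost = 23.6557 * 188.3642 = 4455.8800

4455.8800 $/yr


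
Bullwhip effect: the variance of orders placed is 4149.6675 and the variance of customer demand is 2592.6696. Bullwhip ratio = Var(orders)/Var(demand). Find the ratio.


BW = 4149.6675 / 2592.6696 = 1.6005

1.6005


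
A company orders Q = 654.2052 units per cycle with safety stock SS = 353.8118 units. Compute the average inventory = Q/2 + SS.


Q/2 = 327.1026
Avg = 327.1026 + 353.8118 = 680.9144

680.9144 units


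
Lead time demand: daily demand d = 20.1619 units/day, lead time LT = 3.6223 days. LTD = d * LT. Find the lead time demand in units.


LTD = 20.1619 * 3.6223 = 73.0325

73.0325 units


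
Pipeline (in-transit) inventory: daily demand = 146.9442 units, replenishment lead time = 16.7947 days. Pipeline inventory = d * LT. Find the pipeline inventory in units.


Pipeline = 146.9442 * 16.7947 = 2467.8838

2467.8838 units


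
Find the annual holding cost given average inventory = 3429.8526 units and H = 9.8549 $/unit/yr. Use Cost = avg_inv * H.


Cost = 3429.8526 * 9.8549 = 33800.8544

33800.8544 $/yr


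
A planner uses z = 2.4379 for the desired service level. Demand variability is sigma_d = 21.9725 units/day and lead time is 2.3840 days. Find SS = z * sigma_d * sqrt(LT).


sqrt(LT) = sqrt(2.3840) = 1.5440
SS = 2.4379 * 21.9725 * 1.5440 = 82.7082

82.7082 units


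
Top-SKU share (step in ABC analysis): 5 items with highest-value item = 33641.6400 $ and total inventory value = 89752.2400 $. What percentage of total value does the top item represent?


Top item = 33641.6400
Total = 89752.2400
Percentage = 33641.6400 / 89752.2400 * 100 = 37.4828

37.4828%


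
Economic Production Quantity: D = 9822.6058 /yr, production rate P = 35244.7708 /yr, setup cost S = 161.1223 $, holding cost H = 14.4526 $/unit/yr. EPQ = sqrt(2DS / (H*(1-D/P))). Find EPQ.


1 - D/P = 1 - 0.2787 = 0.7213
H*(1-D/P) = 10.4247
2DS = 3165281.6770
EPQ = sqrt(303632.6977) = 551.0288

551.0288 units


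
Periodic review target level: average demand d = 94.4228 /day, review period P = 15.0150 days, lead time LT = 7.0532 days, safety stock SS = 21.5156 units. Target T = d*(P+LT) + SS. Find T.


P + LT = 22.0682
d*(P+LT) = 94.4228 * 22.0682 = 2083.7412
T = 2083.7412 + 21.5156 = 2105.2568

2105.2568 units


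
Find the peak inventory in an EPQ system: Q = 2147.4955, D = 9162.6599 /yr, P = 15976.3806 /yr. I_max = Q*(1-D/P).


D/P = 0.5735
1 - D/P = 0.4265
I_max = 2147.4955 * 0.4265 = 915.8792

915.8792 units


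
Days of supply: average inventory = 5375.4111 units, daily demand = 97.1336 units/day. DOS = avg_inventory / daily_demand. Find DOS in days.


DOS = 5375.4111 / 97.1336 = 55.3404

55.3404 days


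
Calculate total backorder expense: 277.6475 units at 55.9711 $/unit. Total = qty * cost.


Total = 277.6475 * 55.9711 = 15540.2360

15540.2360 $


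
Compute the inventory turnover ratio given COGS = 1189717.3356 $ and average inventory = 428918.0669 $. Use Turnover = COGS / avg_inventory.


Turnover = 1189717.3356 / 428918.0669 = 2.7738

2.7738


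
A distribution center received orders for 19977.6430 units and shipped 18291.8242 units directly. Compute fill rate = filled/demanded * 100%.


FR = 18291.8242 / 19977.6430 * 100 = 91.5615

91.5615%


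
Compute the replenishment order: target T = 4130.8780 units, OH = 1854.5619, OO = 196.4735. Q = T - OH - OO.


Inventory position = OH + OO = 1854.5619 + 196.4735 = 2051.0354
Q = 4130.8780 - 2051.0354 = 2079.8426

2079.8426 units


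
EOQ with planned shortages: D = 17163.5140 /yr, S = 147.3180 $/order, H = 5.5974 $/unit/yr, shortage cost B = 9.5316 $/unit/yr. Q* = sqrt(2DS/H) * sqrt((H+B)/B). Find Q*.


sqrt(2DS/H) = 950.5016
sqrt((H+B)/B) = 1.2599
Q* = 950.5016 * 1.2599 = 1197.4987

1197.4987 units


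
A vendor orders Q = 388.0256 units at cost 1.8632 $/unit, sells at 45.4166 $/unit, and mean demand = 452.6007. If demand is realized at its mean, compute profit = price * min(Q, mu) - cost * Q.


Sales at mu = min(388.0256, 452.6007) = 388.0256
Revenue = 45.4166 * 388.0256 = 17622.8035
Total cost = 1.8632 * 388.0256 = 722.9693
Profit = 17622.8035 - 722.9693 = 16899.8342

16899.8342 $


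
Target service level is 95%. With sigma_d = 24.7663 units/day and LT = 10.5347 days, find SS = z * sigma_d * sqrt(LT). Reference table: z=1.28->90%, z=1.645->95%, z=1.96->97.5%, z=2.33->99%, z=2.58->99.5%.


From the table, SL = 95% corresponds to z = 1.645
sqrt(LT) = sqrt(10.5347) = 3.2457
SS = 1.645 * 24.7663 * 3.2457 = 132.2325

132.2325 units


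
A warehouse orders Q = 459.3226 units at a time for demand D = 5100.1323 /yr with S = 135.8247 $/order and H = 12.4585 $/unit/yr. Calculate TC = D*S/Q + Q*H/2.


Ordering cost = D*S/Q = 1508.1425
Holding cost = Q*H/2 = 2861.2353
TC = 1508.1425 + 2861.2353 = 4369.3778

4369.3778 $/yr


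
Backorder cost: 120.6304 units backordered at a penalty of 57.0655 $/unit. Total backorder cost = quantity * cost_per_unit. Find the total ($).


Total = 120.6304 * 57.0655 = 6883.8341

6883.8341 $


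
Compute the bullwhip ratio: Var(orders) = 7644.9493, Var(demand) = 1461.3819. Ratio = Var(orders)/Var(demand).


BW = 7644.9493 / 1461.3819 = 5.2313

5.2313


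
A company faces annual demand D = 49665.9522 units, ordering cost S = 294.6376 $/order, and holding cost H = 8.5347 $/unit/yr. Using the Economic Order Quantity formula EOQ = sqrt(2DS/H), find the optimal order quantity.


2*D*S = 2 * 49665.9522 * 294.6376 = 29266913.9158
2*D*S/H = 3429167.2719
EOQ = sqrt(3429167.2719) = 1851.8011

1851.8011 units


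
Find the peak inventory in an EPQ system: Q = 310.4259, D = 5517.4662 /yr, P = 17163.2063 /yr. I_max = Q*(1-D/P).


D/P = 0.3215
1 - D/P = 0.6785
I_max = 310.4259 * 0.6785 = 210.6331

210.6331 units


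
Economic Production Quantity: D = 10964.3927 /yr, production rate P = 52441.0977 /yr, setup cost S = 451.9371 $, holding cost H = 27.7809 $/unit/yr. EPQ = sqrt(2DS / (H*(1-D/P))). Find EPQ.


1 - D/P = 1 - 0.2091 = 0.7909
H*(1-D/P) = 21.9725
2DS = 9910431.6802
EPQ = sqrt(451038.6792) = 671.5941

671.5941 units


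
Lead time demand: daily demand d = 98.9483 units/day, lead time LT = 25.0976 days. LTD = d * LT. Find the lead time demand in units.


LTD = 98.9483 * 25.0976 = 2483.3649

2483.3649 units


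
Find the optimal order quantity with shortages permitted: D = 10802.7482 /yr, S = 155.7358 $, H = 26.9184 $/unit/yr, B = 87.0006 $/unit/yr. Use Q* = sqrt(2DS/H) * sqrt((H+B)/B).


sqrt(2DS/H) = 353.5507
sqrt((H+B)/B) = 1.1443
Q* = 353.5507 * 1.1443 = 404.5654

404.5654 units


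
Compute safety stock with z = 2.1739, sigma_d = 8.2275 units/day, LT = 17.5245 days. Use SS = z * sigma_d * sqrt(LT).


sqrt(LT) = sqrt(17.5245) = 4.1862
SS = 2.1739 * 8.2275 * 4.1862 = 74.8739

74.8739 units


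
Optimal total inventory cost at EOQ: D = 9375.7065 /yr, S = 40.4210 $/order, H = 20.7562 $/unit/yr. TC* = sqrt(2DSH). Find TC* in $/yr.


2*D*S*H = 15732179.7415
TC* = sqrt(15732179.7415) = 3966.3812

3966.3812 $/yr


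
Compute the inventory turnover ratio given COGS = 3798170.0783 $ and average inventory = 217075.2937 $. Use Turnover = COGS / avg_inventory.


Turnover = 3798170.0783 / 217075.2937 = 17.4970

17.4970


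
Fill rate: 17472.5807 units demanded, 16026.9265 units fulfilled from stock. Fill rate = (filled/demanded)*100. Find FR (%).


FR = 16026.9265 / 17472.5807 * 100 = 91.7262

91.7262%


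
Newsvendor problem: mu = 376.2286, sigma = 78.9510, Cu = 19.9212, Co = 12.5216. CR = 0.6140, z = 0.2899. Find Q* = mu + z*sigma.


CR = Cu/(Cu+Co) = 19.9212/(19.9212+12.5216) = 0.6140
z = 0.2899
Q* = 376.2286 + 0.2899 * 78.9510 = 399.1165

399.1165 units


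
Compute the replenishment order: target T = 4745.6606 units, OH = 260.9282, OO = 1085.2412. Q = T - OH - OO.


Inventory position = OH + OO = 260.9282 + 1085.2412 = 1346.1694
Q = 4745.6606 - 1346.1694 = 3399.4912

3399.4912 units


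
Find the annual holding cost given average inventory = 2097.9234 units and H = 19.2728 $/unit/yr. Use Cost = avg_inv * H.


Cost = 2097.9234 * 19.2728 = 40432.8581

40432.8581 $/yr


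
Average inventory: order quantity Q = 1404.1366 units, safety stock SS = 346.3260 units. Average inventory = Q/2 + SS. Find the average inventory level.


Q/2 = 702.0683
Avg = 702.0683 + 346.3260 = 1048.3943

1048.3943 units


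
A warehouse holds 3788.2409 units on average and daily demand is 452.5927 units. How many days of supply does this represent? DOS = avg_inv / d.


DOS = 3788.2409 / 452.5927 = 8.3701

8.3701 days


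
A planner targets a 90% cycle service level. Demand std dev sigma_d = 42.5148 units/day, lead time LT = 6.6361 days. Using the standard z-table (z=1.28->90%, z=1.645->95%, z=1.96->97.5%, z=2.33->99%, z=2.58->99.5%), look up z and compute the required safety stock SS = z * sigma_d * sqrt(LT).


From the table, SL = 90% corresponds to z = 1.28
sqrt(LT) = sqrt(6.6361) = 2.5761
SS = 1.28 * 42.5148 * 2.5761 = 140.1866

140.1866 units


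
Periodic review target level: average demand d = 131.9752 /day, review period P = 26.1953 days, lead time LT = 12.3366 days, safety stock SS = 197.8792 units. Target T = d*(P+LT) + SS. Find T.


P + LT = 38.5319
d*(P+LT) = 131.9752 * 38.5319 = 5085.2552
T = 5085.2552 + 197.8792 = 5283.1344

5283.1344 units


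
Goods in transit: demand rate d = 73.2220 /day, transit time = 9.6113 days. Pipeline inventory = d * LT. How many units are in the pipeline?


Pipeline = 73.2220 * 9.6113 = 703.7586

703.7586 units
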